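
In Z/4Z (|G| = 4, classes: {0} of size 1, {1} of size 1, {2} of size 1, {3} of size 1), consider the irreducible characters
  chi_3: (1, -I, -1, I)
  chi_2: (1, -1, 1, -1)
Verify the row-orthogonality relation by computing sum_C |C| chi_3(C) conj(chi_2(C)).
Sum = 0; so <chi_3, chi_2> = 0 (distinct irreducibles are orthogonal).

Explanation: Compute term by term over conjugacy classes (|C| * chi_3(C) * conj(chi_2(C))):
  1*(1)*conj(1) + 1*(-I)*conj(-1) + 1*(-1)*conj(1) + 1*(I)*conj(-1)
  = (1) + (I) + (-1) + (-I)
  = 0.
(Exp terms are combined using exp(i*s)*conj(exp(i*t)) = exp(i*(s-t)), and sums of them are collapsed using the identity that for every m > 1 the m distinct m-th roots of unity sum to 0, e.g. 1 + exp(2*I*pi/3) + exp(-2*I*pi/3) = 0.)
Dividing by |G| = 4 gives 0/4 = 0, matching the row-orthogonality relation <chi_3, chi_2> = [chi_3 = chi_2].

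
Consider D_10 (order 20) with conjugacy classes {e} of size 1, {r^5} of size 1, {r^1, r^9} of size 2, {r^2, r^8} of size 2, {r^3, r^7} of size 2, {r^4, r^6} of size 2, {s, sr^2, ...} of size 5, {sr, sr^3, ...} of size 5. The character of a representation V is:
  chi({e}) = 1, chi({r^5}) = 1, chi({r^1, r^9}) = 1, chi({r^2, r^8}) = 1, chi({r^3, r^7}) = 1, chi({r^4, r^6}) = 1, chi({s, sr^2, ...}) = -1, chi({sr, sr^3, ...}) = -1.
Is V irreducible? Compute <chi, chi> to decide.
Irreducible: <chi, chi> = 1.

Justification: <chi, chi> = (1/|G|) sum_C |C| * |chi(C)|^2 = (1/20)[1*|1|^2 + 1*|1|^2 + 2*|1|^2 + 2*|1|^2 + 2*|1|^2 + 2*|1|^2 + 5*|-1|^2 + 5*|-1|^2]
  = (1/20)[(1) + (1) + (2) + (2) + (2) + (2) + (5) + (5)] = 20/20 = 1.
A character is irreducible iff <chi, chi> = 1, so this representation is irreducible.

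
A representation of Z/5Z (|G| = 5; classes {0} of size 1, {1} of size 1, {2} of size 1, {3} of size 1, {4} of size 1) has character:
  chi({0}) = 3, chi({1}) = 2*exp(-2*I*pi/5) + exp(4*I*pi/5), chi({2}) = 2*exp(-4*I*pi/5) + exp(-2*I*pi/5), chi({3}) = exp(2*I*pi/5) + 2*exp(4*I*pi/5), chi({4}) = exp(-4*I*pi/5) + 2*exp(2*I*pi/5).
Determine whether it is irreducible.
Not irreducible (reducible): <chi, chi> = 5 > 1.

Why: <chi, chi> = (1/|G|) sum_C |C| * |chi(C)|^2 = (1/5)[1*|3|^2 + 1*|2*exp(-2*I*pi/5) + exp(4*I*pi/5)|^2 + 1*|2*exp(-4*I*pi/5) + exp(-2*I*pi/5)|^2 + 1*|exp(2*I*pi/5) + 2*exp(4*I*pi/5)|^2 + 1*|exp(-4*I*pi/5) + 2*exp(2*I*pi/5)|^2]
  = (1/5)[(9) + (5 + 2*exp(-4*I*pi/5) + 2*exp(4*I*pi/5)) + (5 + 2*exp(-2*I*pi/5) + 2*exp(2*I*pi/5)) + (5 + 2*exp(-2*I*pi/5) + 2*exp(2*I*pi/5)) + (5 + 2*exp(-4*I*pi/5) + 2*exp(4*I*pi/5))] = 25/5 = 5.
(Exp terms are combined using exp(i*s)*conj(exp(i*t)) = exp(i*(s-t)), and sums of them are collapsed using the identity that for every m > 1 the m distinct m-th roots of unity sum to 0, e.g. 1 + exp(2*I*pi/3) + exp(-2*I*pi/3) = 0.)
A character is irreducible iff <chi, chi> = 1, so this representation is reducible.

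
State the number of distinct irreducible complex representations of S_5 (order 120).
7

Why: The number of irreducible complex representations of a finite group equals its number of conjugacy classes. Conjugacy classes in S_5 correspond to cycle types, i.e. partitions of 5; there are p(5) = 7 of them, so S_5 (order 120) has exactly 7 irreducible complex representations.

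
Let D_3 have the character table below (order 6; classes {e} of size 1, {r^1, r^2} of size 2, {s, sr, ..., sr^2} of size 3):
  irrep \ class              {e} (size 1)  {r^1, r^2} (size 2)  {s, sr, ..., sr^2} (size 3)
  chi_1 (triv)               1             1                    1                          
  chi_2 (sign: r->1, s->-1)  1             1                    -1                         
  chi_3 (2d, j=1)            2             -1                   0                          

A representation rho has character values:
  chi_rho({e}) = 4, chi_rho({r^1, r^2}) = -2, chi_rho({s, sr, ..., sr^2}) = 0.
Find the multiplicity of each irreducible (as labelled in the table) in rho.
Multiplicities: chi_1: 0, chi_2: 0, chi_3: 2.

Working: Use <chi_rho, chi> = (1/|G|) sum_C |C| * chi_rho(C) * conj(chi(C)) with |G| = 6 for each irreducible chi in the table:
  <chi_rho, chi_1> = (1/6)[1*(4)*conj(1) + 2*(-2)*conj(1) + 3*(0)*conj(1)]
      = (1/6)[(4) + (-4) + (0)] = 0/6 = 0
  <chi_rho, chi_2> = (1/6)[1*(4)*conj(1) + 2*(-2)*conj(1) + 3*(0)*conj(-1)]
      = (1/6)[(4) + (-4) + (0)] = 0/6 = 0
  <chi_rho, chi_3> = (1/6)[1*(4)*conj(2) + 2*(-2)*conj(-1) + 3*(0)*conj(0)]
      = (1/6)[(8) + (4) + (0)] = 12/6 = 2
Dimension check: dim(rho) = sum (mult * dim) = 0*1 + 0*1 + 2*2 = 4 = chi_rho(e) = 4.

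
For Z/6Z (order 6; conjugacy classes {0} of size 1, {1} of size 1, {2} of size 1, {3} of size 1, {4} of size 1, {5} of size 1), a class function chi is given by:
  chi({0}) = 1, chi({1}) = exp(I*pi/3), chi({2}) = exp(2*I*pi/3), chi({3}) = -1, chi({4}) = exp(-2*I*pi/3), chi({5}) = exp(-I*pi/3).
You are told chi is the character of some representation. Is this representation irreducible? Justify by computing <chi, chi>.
Irreducible: <chi, chi> = 1.

Why: <chi, chi> = (1/|G|) sum_C |C| * |chi(C)|^2 = (1/6)[1*|1|^2 + 1*|exp(I*pi/3)|^2 + 1*|exp(2*I*pi/3)|^2 + 1*|-1|^2 + 1*|exp(-2*I*pi/3)|^2 + 1*|exp(-I*pi/3)|^2]
  = (1/6)[(1) + (1) + (1) + (1) + (1) + (1)] = 6/6 = 1.
(Exp terms are combined using exp(i*s)*conj(exp(i*t)) = exp(i*(s-t)), and sums of them are collapsed using the identity that for every m > 1 the m distinct m-th roots of unity sum to 0, e.g. 1 + exp(2*I*pi/3) + exp(-2*I*pi/3) = 0.)
A character is irreducible iff <chi, chi> = 1, so this representation is irreducible.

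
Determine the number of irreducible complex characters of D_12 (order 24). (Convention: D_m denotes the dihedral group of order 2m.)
9

Why: The number of irreducible complex representations of a finite group equals its number of conjugacy classes. D_12 has 9 conjugacy classes (n/2 + 3 for n even), so D_12 (order 24) has exactly 9 irreducible complex representations.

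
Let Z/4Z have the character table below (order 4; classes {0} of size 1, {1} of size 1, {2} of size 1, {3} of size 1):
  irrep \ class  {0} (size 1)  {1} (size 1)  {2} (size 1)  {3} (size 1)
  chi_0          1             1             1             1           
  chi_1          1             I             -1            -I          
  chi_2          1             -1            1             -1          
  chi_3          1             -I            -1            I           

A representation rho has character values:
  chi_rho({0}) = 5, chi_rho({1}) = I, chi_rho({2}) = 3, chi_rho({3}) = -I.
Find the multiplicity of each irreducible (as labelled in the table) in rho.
Multiplicities: chi_0: 2, chi_1: 1, chi_2: 2, chi_3: 0.

Derivation: Use <chi_rho, chi> = (1/|G|) sum_C |C| * chi_rho(C) * conj(chi(C)) with |G| = 4 for each irreducible chi in the table:
  <chi_rho, chi_0> = (1/4)[1*(5)*conj(1) + 1*(I)*conj(1) + 1*(3)*conj(1) + 1*(-I)*conj(1)]
      = (1/4)[(5) + (I) + (3) + (-I)] = 8/4 = 2
  <chi_rho, chi_1> = (1/4)[1*(5)*conj(1) + 1*(I)*conj(I) + 1*(3)*conj(-1) + 1*(-I)*conj(-I)]
      = (1/4)[(5) + (1) + (-3) + (1)] = 4/4 = 1
  <chi_rho, chi_2> = (1/4)[1*(5)*conj(1) + 1*(I)*conj(-1) + 1*(3)*conj(1) + 1*(-I)*conj(-1)]
      = (1/4)[(5) + (-I) + (3) + (I)] = 8/4 = 2
  <chi_rho, chi_3> = (1/4)[1*(5)*conj(1) + 1*(I)*conj(-I) + 1*(3)*conj(-1) + 1*(-I)*conj(I)]
      = (1/4)[(5) + (-1) + (-3) + (-1)] = 0/4 = 0
(Exp terms are combined using exp(i*s)*conj(exp(i*t)) = exp(i*(s-t)), and sums of them are collapsed using the identity that for every m > 1 the m distinct m-th roots of unity sum to 0, e.g. 1 + exp(2*I*pi/3) + exp(-2*I*pi/3) = 0.)
Dimension check: dim(rho) = sum (mult * dim) = 2*1 + 1*1 + 2*1 + 0*1 = 5 = chi_rho(e) = 5.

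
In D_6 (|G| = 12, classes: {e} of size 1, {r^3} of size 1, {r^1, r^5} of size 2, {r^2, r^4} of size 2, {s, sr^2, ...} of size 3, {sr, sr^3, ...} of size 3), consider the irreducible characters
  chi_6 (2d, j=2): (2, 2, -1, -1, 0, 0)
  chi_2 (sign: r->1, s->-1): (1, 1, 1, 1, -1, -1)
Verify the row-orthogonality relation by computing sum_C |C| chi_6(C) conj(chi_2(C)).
Sum = 0; so <chi_6, chi_2> = 0 (distinct irreducibles are orthogonal).

Working: Compute term by term over conjugacy classes (|C| * chi_6(C) * conj(chi_2(C))):
  1*(2)*conj(1) + 1*(2)*conj(1) + 2*(-1)*conj(1) + 2*(-1)*conj(1) + 3*(0)*conj(-1) + 3*(0)*conj(-1)
  = (2) + (2) + (-2) + (-2) + (0) + (0)
  = 0.
Dividing by |G| = 12 gives 0/12 = 0, matching the row-orthogonality relation <chi_6, chi_2> = [chi_6 = chi_2].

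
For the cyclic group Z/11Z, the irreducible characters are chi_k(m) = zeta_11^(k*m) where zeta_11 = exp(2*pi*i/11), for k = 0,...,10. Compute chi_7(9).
chi_7(9) = zeta_11^63 = exp(-6*I*pi/11)

Derivation: chi_7(9) = zeta_11^(7*9) = zeta_11^63. Since zeta_11^11 = 1, this equals zeta_11^8 = exp(2*pi*i*8/11) = exp(-6*I*pi/11).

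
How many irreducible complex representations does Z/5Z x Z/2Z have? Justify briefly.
10

Argument: The number of irreducible complex representations of a finite group equals its number of conjugacy classes. Z/5Z x Z/2Z is abelian of order 10, so every element is its own conjugacy class: 10 classes, so Z/5Z x Z/2Z (order 10) has exactly 10 irreducible complex representations.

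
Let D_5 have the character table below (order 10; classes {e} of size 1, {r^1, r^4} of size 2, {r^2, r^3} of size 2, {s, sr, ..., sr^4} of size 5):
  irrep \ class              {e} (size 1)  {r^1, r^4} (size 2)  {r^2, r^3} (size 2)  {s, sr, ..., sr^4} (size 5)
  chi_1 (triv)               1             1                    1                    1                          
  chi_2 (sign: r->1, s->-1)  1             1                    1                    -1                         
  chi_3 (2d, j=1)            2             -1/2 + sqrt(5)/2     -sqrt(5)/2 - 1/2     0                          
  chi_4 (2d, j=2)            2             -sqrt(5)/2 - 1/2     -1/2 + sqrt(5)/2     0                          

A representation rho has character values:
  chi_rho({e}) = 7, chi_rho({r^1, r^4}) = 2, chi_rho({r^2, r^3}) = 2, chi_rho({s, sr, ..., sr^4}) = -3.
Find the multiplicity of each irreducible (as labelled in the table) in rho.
Multiplicities: chi_1: 0, chi_2: 3, chi_3: 1, chi_4: 1.

Details: Use <chi_rho, chi> = (1/|G|) sum_C |C| * chi_rho(C) * conj(chi(C)) with |G| = 10 for each irreducible chi in the table:
  <chi_rho, chi_1> = (1/10)[1*(7)*conj(1) + 2*(2)*conj(1) + 2*(2)*conj(1) + 5*(-3)*conj(1)]
      = (1/10)[(7) + (4) + (4) + (-15)] = 0/10 = 0
  <chi_rho, chi_2> = (1/10)[1*(7)*conj(1) + 2*(2)*conj(1) + 2*(2)*conj(1) + 5*(-3)*conj(-1)]
      = (1/10)[(7) + (4) + (4) + (15)] = 30/10 = 3
  <chi_rho, chi_3> = (1/10)[1*(7)*conj(2) + 2*(2)*conj(-1/2 + sqrt(5)/2) + 2*(2)*conj(-sqrt(5)/2 - 1/2) + 5*(-3)*conj(0)]
      = (1/10)[(14) + (-2 + 2*sqrt(5)) + (-2*sqrt(5) - 2) + (0)] = 10/10 = 1
  <chi_rho, chi_4> = (1/10)[1*(7)*conj(2) + 2*(2)*conj(-sqrt(5)/2 - 1/2) + 2*(2)*conj(-1/2 + sqrt(5)/2) + 5*(-3)*conj(0)]
      = (1/10)[(14) + (-2*sqrt(5) - 2) + (-2 + 2*sqrt(5)) + (0)] = 10/10 = 1
Dimension check: dim(rho) = sum (mult * dim) = 0*1 + 3*1 + 1*2 + 1*2 = 7 = chi_rho(e) = 7.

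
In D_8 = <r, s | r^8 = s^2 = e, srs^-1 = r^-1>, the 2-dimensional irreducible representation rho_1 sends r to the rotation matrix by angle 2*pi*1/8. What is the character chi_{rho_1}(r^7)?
chi_{rho_1}(r^7) = 2*cos(2*pi*1*7/8) = sqrt(2)

Justification: rho_1(r^7) is rotation by angle 2*pi*1*7/8, whose trace is 2*cos(2*pi*1*7/8) = sqrt(2).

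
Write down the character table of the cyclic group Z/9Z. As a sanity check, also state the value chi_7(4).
Character table of Z/9Z (irreps indexed chi_0,...,chi_8 with chi_k(m) = zeta_9^(k*m), zeta_9 = exp(2*pi*i/9)):
  irrep \ class  {0} (size 1)  {1} (size 1)    {2} (size 1)    {3} (size 1)    {4} (size 1)    {5} (size 1)    {6} (size 1)    {7} (size 1)    {8} (size 1)  
  chi_0          1             1               1               1               1               1               1               1               1             
  chi_1          1             exp(2*I*pi/9)   exp(4*I*pi/9)   exp(2*I*pi/3)   exp(8*I*pi/9)   exp(-8*I*pi/9)  exp(-2*I*pi/3)  exp(-4*I*pi/9)  exp(-2*I*pi/9)
  chi_2          1             exp(4*I*pi/9)   exp(8*I*pi/9)   exp(-2*I*pi/3)  exp(-2*I*pi/9)  exp(2*I*pi/9)   exp(2*I*pi/3)   exp(-8*I*pi/9)  exp(-4*I*pi/9)
  chi_3          1             exp(2*I*pi/3)   exp(-2*I*pi/3)  1               exp(2*I*pi/3)   exp(-2*I*pi/3)  1               exp(2*I*pi/3)   exp(-2*I*pi/3)
  chi_4          1             exp(8*I*pi/9)   exp(-2*I*pi/9)  exp(2*I*pi/3)   exp(-4*I*pi/9)  exp(4*I*pi/9)   exp(-2*I*pi/3)  exp(2*I*pi/9)   exp(-8*I*pi/9)
  chi_5          1             exp(-8*I*pi/9)  exp(2*I*pi/9)   exp(-2*I*pi/3)  exp(4*I*pi/9)   exp(-4*I*pi/9)  exp(2*I*pi/3)   exp(-2*I*pi/9)  exp(8*I*pi/9) 
  chi_6          1             exp(-2*I*pi/3)  exp(2*I*pi/3)   1               exp(-2*I*pi/3)  exp(2*I*pi/3)   1               exp(-2*I*pi/3)  exp(2*I*pi/3) 
  chi_7          1             exp(-4*I*pi/9)  exp(-8*I*pi/9)  exp(2*I*pi/3)   exp(2*I*pi/9)   exp(-2*I*pi/9)  exp(-2*I*pi/3)  exp(8*I*pi/9)   exp(4*I*pi/9) 
  chi_8          1             exp(-2*I*pi/9)  exp(-4*I*pi/9)  exp(-2*I*pi/3)  exp(-8*I*pi/9)  exp(8*I*pi/9)   exp(2*I*pi/3)   exp(4*I*pi/9)   exp(2*I*pi/9) 

Spot check: chi_7(4) = zeta_9^(7*4) = zeta_9^28 = exp(2*I*pi/9).

Explanation: Z/9Z is abelian, so all 9 irreducible complex representations are 1-dimensional. They are given by chi_k(m) = zeta_9^(k*m) for k = 0,...,8. Row orthogonality: sum_m chi_k(m) conj(chi_l(m)) = 9 * [k = l].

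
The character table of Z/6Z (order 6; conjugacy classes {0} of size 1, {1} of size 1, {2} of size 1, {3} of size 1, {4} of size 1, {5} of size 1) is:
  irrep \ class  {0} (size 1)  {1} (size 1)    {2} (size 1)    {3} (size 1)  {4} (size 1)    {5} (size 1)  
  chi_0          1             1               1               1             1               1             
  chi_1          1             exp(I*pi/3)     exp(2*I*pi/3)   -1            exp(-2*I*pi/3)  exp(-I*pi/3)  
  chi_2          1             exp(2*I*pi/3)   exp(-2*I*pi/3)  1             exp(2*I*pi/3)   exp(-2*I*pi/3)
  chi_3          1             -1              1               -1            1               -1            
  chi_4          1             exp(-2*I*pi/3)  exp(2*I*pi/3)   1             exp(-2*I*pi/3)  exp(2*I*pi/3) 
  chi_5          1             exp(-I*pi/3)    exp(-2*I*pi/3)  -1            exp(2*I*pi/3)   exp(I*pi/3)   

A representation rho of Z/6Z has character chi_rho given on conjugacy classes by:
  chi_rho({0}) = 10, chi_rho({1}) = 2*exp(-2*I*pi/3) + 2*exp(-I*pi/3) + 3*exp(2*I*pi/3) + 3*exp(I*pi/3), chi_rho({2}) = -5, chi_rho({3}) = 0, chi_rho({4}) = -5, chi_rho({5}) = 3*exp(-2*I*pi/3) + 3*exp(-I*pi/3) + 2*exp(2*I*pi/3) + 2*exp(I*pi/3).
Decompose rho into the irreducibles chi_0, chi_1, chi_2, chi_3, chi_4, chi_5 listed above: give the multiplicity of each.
Multiplicities: chi_0: 0, chi_1: 3, chi_2: 3, chi_3: 0, chi_4: 2, chi_5: 2.

Why: Use <chi_rho, chi> = (1/|G|) sum_C |C| * chi_rho(C) * conj(chi(C)) with |G| = 6 for each irreducible chi in the table:
  <chi_rho, chi_0> = (1/6)[1*(10)*conj(1) + 1*(2*exp(-2*I*pi/3) + 2*exp(-I*pi/3) + 3*exp(2*I*pi/3) + 3*exp(I*pi/3))*conj(1) + 1*(-5)*conj(1) + 1*(0)*conj(1) + 1*(-5)*conj(1) + 1*(3*exp(-2*I*pi/3) + 3*exp(-I*pi/3) + 2*exp(2*I*pi/3) + 2*exp(I*pi/3))*conj(1)]
      = (1/6)[(10) + (2*exp(-2*I*pi/3) + 2*exp(-I*pi/3) + 3*exp(2*I*pi/3) + 3*exp(I*pi/3)) + (-5) + (0) + (-5) + (3*exp(-2*I*pi/3) + 3*exp(-I*pi/3) + 2*exp(2*I*pi/3) + 2*exp(I*pi/3))] = 0/6 = 0
  <chi_rho, chi_1> = (1/6)[1*(10)*conj(1) + 1*(2*exp(-2*I*pi/3) + 2*exp(-I*pi/3) + 3*exp(2*I*pi/3) + 3*exp(I*pi/3))*conj(exp(I*pi/3)) + 1*(-5)*conj(exp(2*I*pi/3)) + 1*(0)*conj(-1) + 1*(-5)*conj(exp(-2*I*pi/3)) + 1*(3*exp(-2*I*pi/3) + 3*exp(-I*pi/3) + 2*exp(2*I*pi/3) + 2*exp(I*pi/3))*conj(exp(-I*pi/3))]
      = (1/6)[(10) + (1 + 2*exp(-2*I*pi/3) + 3*exp(I*pi/3)) + (5 + 5*exp(2*I*pi/3)) + (0) + (5 + 5*exp(-2*I*pi/3)) + (1 + 3*exp(-I*pi/3) + 2*exp(2*I*pi/3))] = 18/6 = 3
  <chi_rho, chi_2> = (1/6)[1*(10)*conj(1) + 1*(2*exp(-2*I*pi/3) + 2*exp(-I*pi/3) + 3*exp(2*I*pi/3) + 3*exp(I*pi/3))*conj(exp(2*I*pi/3)) + 1*(-5)*conj(exp(-2*I*pi/3)) + 1*(0)*conj(1) + 1*(-5)*conj(exp(2*I*pi/3)) + 1*(3*exp(-2*I*pi/3) + 3*exp(-I*pi/3) + 2*exp(2*I*pi/3) + 2*exp(I*pi/3))*conj(exp(-2*I*pi/3))]
      = (1/6)[(10) + (1 + 3*exp(-I*pi/3) + 2*exp(2*I*pi/3)) + (5 + 5*exp(-2*I*pi/3)) + (0) + (5 + 5*exp(2*I*pi/3)) + (1 + 2*exp(-2*I*pi/3) + 3*exp(I*pi/3))] = 18/6 = 3
  <chi_rho, chi_3> = (1/6)[1*(10)*conj(1) + 1*(2*exp(-2*I*pi/3) + 2*exp(-I*pi/3) + 3*exp(2*I*pi/3) + 3*exp(I*pi/3))*conj(-1) + 1*(-5)*conj(1) + 1*(0)*conj(-1) + 1*(-5)*conj(1) + 1*(3*exp(-2*I*pi/3) + 3*exp(-I*pi/3) + 2*exp(2*I*pi/3) + 2*exp(I*pi/3))*conj(-1)]
      = (1/6)[(10) + (-3*exp(I*pi/3) - 3*exp(2*I*pi/3) - 2*exp(-I*pi/3) - 2*exp(-2*I*pi/3)) + (-5) + (0) + (-5) + (-2*exp(I*pi/3) - 2*exp(2*I*pi/3) - 3*exp(-I*pi/3) - 3*exp(-2*I*pi/3))] = 0/6 = 0
  <chi_rho, chi_4> = (1/6)[1*(10)*conj(1) + 1*(2*exp(-2*I*pi/3) + 2*exp(-I*pi/3) + 3*exp(2*I*pi/3) + 3*exp(I*pi/3))*conj(exp(-2*I*pi/3)) + 1*(-5)*conj(exp(2*I*pi/3)) + 1*(0)*conj(1) + 1*(-5)*conj(exp(-2*I*pi/3)) + 1*(3*exp(-2*I*pi/3) + 3*exp(-I*pi/3) + 2*exp(2*I*pi/3) + 2*exp(I*pi/3))*conj(exp(2*I*pi/3))]
      = (1/6)[(10) + (-1 + 3*exp(-2*I*pi/3) + 2*exp(I*pi/3)) + (5 + 5*exp(2*I*pi/3)) + (0) + (5 + 5*exp(-2*I*pi/3)) + (-1 + 2*exp(-I*pi/3) + 3*exp(2*I*pi/3))] = 12/6 = 2
  <chi_rho, chi_5> = (1/6)[1*(10)*conj(1) + 1*(2*exp(-2*I*pi/3) + 2*exp(-I*pi/3) + 3*exp(2*I*pi/3) + 3*exp(I*pi/3))*conj(exp(-I*pi/3)) + 1*(-5)*conj(exp(-2*I*pi/3)) + 1*(0)*conj(-1) + 1*(-5)*conj(exp(2*I*pi/3)) + 1*(3*exp(-2*I*pi/3) + 3*exp(-I*pi/3) + 2*exp(2*I*pi/3) + 2*exp(I*pi/3))*conj(exp(I*pi/3))]
      = (1/6)[(10) + (-1 + 2*exp(-I*pi/3) + 3*exp(2*I*pi/3)) + (5 + 5*exp(-2*I*pi/3)) + (0) + (5 + 5*exp(2*I*pi/3)) + (-1 + 3*exp(-2*I*pi/3) + 2*exp(I*pi/3))] = 12/6 = 2
(Exp terms are combined using exp(i*s)*conj(exp(i*t)) = exp(i*(s-t)), and sums of them are collapsed using the identity that for every m > 1 the m distinct m-th roots of unity sum to 0, e.g. 1 + exp(2*I*pi/3) + exp(-2*I*pi/3) = 0.)
Dimension check: dim(rho) = sum (mult * dim) = 0*1 + 3*1 + 3*1 + 0*1 + 2*1 + 2*1 = 10 = chi_rho(e) = 10.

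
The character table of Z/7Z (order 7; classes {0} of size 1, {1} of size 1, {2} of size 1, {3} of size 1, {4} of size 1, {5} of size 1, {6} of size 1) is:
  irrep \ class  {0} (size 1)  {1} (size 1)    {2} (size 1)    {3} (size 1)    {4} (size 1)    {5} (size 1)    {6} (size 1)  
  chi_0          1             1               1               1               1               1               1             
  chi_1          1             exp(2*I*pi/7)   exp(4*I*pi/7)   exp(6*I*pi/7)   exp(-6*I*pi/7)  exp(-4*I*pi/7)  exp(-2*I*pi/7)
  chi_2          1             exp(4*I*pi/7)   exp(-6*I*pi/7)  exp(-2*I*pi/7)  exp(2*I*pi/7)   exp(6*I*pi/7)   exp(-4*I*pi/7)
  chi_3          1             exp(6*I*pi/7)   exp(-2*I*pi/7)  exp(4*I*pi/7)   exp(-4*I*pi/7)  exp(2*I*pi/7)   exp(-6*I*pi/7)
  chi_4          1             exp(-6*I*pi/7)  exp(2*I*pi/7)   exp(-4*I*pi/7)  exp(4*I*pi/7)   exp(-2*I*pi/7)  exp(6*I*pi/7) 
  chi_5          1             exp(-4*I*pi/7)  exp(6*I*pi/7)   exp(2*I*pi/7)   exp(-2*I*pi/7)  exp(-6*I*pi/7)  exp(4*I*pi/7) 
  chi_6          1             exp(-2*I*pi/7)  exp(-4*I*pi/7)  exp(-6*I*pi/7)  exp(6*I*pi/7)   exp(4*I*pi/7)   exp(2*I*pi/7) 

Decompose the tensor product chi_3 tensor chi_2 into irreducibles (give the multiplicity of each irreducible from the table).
chi_3 tensor chi_2 = chi_5 (all other irreducibles have multiplicity 0).

The character of a tensor product is the pointwise product (chi_3 * chi_2)(C) = chi_3(C) * chi_2(C):
  {0}: (1)*(1), {1}: (exp(6*I*pi/7))*(exp(4*I*pi/7)), {2}: (exp(-2*I*pi/7))*(exp(-6*I*pi/7)), {3}: (exp(4*I*pi/7))*(exp(-2*I*pi/7)), {4}: (exp(-4*I*pi/7))*(exp(2*I*pi/7)), {5}: (exp(2*I*pi/7))*(exp(6*I*pi/7)), {6}: (exp(-6*I*pi/7))*(exp(-4*I*pi/7))
so (chi_3 * chi_2) takes values
  {0} -> 1, {1} -> exp(-4*I*pi/7), {2} -> exp(6*I*pi/7), {3} -> exp(2*I*pi/7), {4} -> exp(-2*I*pi/7), {5} -> exp(-6*I*pi/7), {6} -> exp(4*I*pi/7).
Now take the inner product of this character with each irreducible chi from the table, <chi_3*chi_2, chi> = (1/7) sum_C |C| (chi_3*chi_2)(C) conj(chi(C)):
  <chi_3*chi_2, chi_0> = (1/7)[1*(1)*conj(1) + 1*(exp(-4*I*pi/7))*conj(1) + 1*(exp(6*I*pi/7))*conj(1) + 1*(exp(2*I*pi/7))*conj(1) + 1*(exp(-2*I*pi/7))*conj(1) + 1*(exp(-6*I*pi/7))*conj(1) + 1*(exp(4*I*pi/7))*conj(1)]
      = (1/7)[(1) + (exp(-4*I*pi/7)) + (exp(6*I*pi/7)) + (exp(2*I*pi/7)) + (exp(-2*I*pi/7)) + (exp(-6*I*pi/7)) + (exp(4*I*pi/7))] = 0/7 = 0
  <chi_3*chi_2, chi_1> = (1/7)[1*(1)*conj(1) + 1*(exp(-4*I*pi/7))*conj(exp(2*I*pi/7)) + 1*(exp(6*I*pi/7))*conj(exp(4*I*pi/7)) + 1*(exp(2*I*pi/7))*conj(exp(6*I*pi/7)) + 1*(exp(-2*I*pi/7))*conj(exp(-6*I*pi/7)) + 1*(exp(-6*I*pi/7))*conj(exp(-4*I*pi/7)) + 1*(exp(4*I*pi/7))*conj(exp(-2*I*pi/7))]
      = (1/7)[(1) + (exp(-6*I*pi/7)) + (exp(2*I*pi/7)) + (exp(-4*I*pi/7)) + (exp(4*I*pi/7)) + (exp(-2*I*pi/7)) + (exp(6*I*pi/7))] = 0/7 = 0
  <chi_3*chi_2, chi_2> = (1/7)[1*(1)*conj(1) + 1*(exp(-4*I*pi/7))*conj(exp(4*I*pi/7)) + 1*(exp(6*I*pi/7))*conj(exp(-6*I*pi/7)) + 1*(exp(2*I*pi/7))*conj(exp(-2*I*pi/7)) + 1*(exp(-2*I*pi/7))*conj(exp(2*I*pi/7)) + 1*(exp(-6*I*pi/7))*conj(exp(6*I*pi/7)) + 1*(exp(4*I*pi/7))*conj(exp(-4*I*pi/7))]
      = (1/7)[(1) + (exp(6*I*pi/7)) + (exp(-2*I*pi/7)) + (exp(4*I*pi/7)) + (exp(-4*I*pi/7)) + (exp(2*I*pi/7)) + (exp(-6*I*pi/7))] = 0/7 = 0
  <chi_3*chi_2, chi_3> = (1/7)[1*(1)*conj(1) + 1*(exp(-4*I*pi/7))*conj(exp(6*I*pi/7)) + 1*(exp(6*I*pi/7))*conj(exp(-2*I*pi/7)) + 1*(exp(2*I*pi/7))*conj(exp(4*I*pi/7)) + 1*(exp(-2*I*pi/7))*conj(exp(-4*I*pi/7)) + 1*(exp(-6*I*pi/7))*conj(exp(2*I*pi/7)) + 1*(exp(4*I*pi/7))*conj(exp(-6*I*pi/7))]
      = (1/7)[(1) + (exp(4*I*pi/7)) + (exp(-6*I*pi/7)) + (exp(-2*I*pi/7)) + (exp(2*I*pi/7)) + (exp(6*I*pi/7)) + (exp(-4*I*pi/7))] = 0/7 = 0
  <chi_3*chi_2, chi_4> = (1/7)[1*(1)*conj(1) + 1*(exp(-4*I*pi/7))*conj(exp(-6*I*pi/7)) + 1*(exp(6*I*pi/7))*conj(exp(2*I*pi/7)) + 1*(exp(2*I*pi/7))*conj(exp(-4*I*pi/7)) + 1*(exp(-2*I*pi/7))*conj(exp(4*I*pi/7)) + 1*(exp(-6*I*pi/7))*conj(exp(-2*I*pi/7)) + 1*(exp(4*I*pi/7))*conj(exp(6*I*pi/7))]
      = (1/7)[(1) + (exp(2*I*pi/7)) + (exp(4*I*pi/7)) + (exp(6*I*pi/7)) + (exp(-6*I*pi/7)) + (exp(-4*I*pi/7)) + (exp(-2*I*pi/7))] = 0/7 = 0
  <chi_3*chi_2, chi_5> = (1/7)[1*(1)*conj(1) + 1*(exp(-4*I*pi/7))*conj(exp(-4*I*pi/7)) + 1*(exp(6*I*pi/7))*conj(exp(6*I*pi/7)) + 1*(exp(2*I*pi/7))*conj(exp(2*I*pi/7)) + 1*(exp(-2*I*pi/7))*conj(exp(-2*I*pi/7)) + 1*(exp(-6*I*pi/7))*conj(exp(-6*I*pi/7)) + 1*(exp(4*I*pi/7))*conj(exp(4*I*pi/7))]
      = (1/7)[(1) + (1) + (1) + (1) + (1) + (1) + (1)] = 7/7 = 1
  <chi_3*chi_2, chi_6> = (1/7)[1*(1)*conj(1) + 1*(exp(-4*I*pi/7))*conj(exp(-2*I*pi/7)) + 1*(exp(6*I*pi/7))*conj(exp(-4*I*pi/7)) + 1*(exp(2*I*pi/7))*conj(exp(-6*I*pi/7)) + 1*(exp(-2*I*pi/7))*conj(exp(6*I*pi/7)) + 1*(exp(-6*I*pi/7))*conj(exp(4*I*pi/7)) + 1*(exp(4*I*pi/7))*conj(exp(2*I*pi/7))]
      = (1/7)[(1) + (exp(-2*I*pi/7)) + (exp(-4*I*pi/7)) + (exp(-6*I*pi/7)) + (exp(6*I*pi/7)) + (exp(4*I*pi/7)) + (exp(2*I*pi/7))] = 0/7 = 0
(Exp terms are combined using exp(i*s)*conj(exp(i*t)) = exp(i*(s-t)), and sums of them are collapsed using the identity that for every m > 1 the m distinct m-th roots of unity sum to 0, e.g. 1 + exp(2*I*pi/3) + exp(-2*I*pi/3) = 0.)
Hence the multiplicities are chi_5: 1. Dimension check: dim(chi_3)*dim(chi_2) = 1*1 = 1 and sum (mult * dim) = 1*1 = 1.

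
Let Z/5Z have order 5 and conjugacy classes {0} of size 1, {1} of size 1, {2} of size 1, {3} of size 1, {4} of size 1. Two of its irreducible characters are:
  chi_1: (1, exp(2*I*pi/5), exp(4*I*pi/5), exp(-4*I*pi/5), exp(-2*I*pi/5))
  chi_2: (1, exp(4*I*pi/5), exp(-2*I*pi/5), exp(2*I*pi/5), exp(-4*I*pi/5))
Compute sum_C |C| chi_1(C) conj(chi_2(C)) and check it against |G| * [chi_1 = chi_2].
Sum = 0; so <chi_1, chi_2> = 0 (distinct irreducibles are orthogonal).

Argument: Compute term by term over conjugacy classes (|C| * chi_1(C) * conj(chi_2(C))):
  1*(1)*conj(1) + 1*(exp(2*I*pi/5))*conj(exp(4*I*pi/5)) + 1*(exp(4*I*pi/5))*conj(exp(-2*I*pi/5)) + 1*(exp(-4*I*pi/5))*conj(exp(2*I*pi/5)) + 1*(exp(-2*I*pi/5))*conj(exp(-4*I*pi/5))
  = (1) + (exp(-2*I*pi/5)) + (exp(-4*I*pi/5)) + (exp(4*I*pi/5)) + (exp(2*I*pi/5))
  = 0.
(Exp terms are combined using exp(i*s)*conj(exp(i*t)) = exp(i*(s-t)), and sums of them are collapsed using the identity that for every m > 1 the m distinct m-th roots of unity sum to 0, e.g. 1 + exp(2*I*pi/3) + exp(-2*I*pi/3) = 0.)
Dividing by |G| = 5 gives 0/5 = 0, matching the row-orthogonality relation <chi_1, chi_2> = [chi_1 = chi_2].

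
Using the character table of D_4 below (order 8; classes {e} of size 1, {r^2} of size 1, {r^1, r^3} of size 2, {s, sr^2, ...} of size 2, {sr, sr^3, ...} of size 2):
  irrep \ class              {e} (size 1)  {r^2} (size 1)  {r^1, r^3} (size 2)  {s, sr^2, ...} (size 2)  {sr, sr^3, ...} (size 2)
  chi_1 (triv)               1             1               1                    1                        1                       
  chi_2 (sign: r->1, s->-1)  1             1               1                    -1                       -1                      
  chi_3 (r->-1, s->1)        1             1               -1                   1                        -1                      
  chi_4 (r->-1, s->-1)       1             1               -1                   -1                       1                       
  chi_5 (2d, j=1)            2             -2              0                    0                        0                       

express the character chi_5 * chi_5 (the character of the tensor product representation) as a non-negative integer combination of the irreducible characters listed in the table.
chi_5 tensor chi_5 = chi_1 + chi_2 + chi_3 + chi_4 (all other irreducibles have multiplicity 0).

Solution. The character of a tensor product is the pointwise product (chi_5 * chi_5)(C) = chi_5(C) * chi_5(C):
  {e}: (2)*(2), {r^2}: (-2)*(-2), {r^1, r^3}: (0)*(0), {s, sr^2, ...}: (0)*(0), {sr, sr^3, ...}: (0)*(0)
so (chi_5 * chi_5) takes values
  {e} -> 4, {r^2} -> 4, {r^1, r^3} -> 0, {s, sr^2, ...} -> 0, {sr, sr^3, ...} -> 0.
Now take the inner product of this character with each irreducible chi from the table, <chi_5*chi_5, chi> = (1/8) sum_C |C| (chi_5*chi_5)(C) conj(chi(C)):
  <chi_5*chi_5, chi_1> = (1/8)[1*(4)*conj(1) + 1*(4)*conj(1) + 2*(0)*conj(1) + 2*(0)*conj(1) + 2*(0)*conj(1)]
      = (1/8)[(4) + (4) + (0) + (0) + (0)] = 8/8 = 1
  <chi_5*chi_5, chi_2> = (1/8)[1*(4)*conj(1) + 1*(4)*conj(1) + 2*(0)*conj(1) + 2*(0)*conj(-1) + 2*(0)*conj(-1)]
      = (1/8)[(4) + (4) + (0) + (0) + (0)] = 8/8 = 1
  <chi_5*chi_5, chi_3> = (1/8)[1*(4)*conj(1) + 1*(4)*conj(1) + 2*(0)*conj(-1) + 2*(0)*conj(1) + 2*(0)*conj(-1)]
      = (1/8)[(4) + (4) + (0) + (0) + (0)] = 8/8 = 1
  <chi_5*chi_5, chi_4> = (1/8)[1*(4)*conj(1) + 1*(4)*conj(1) + 2*(0)*conj(-1) + 2*(0)*conj(-1) + 2*(0)*conj(1)]
      = (1/8)[(4) + (4) + (0) + (0) + (0)] = 8/8 = 1
  <chi_5*chi_5, chi_5> = (1/8)[1*(4)*conj(2) + 1*(4)*conj(-2) + 2*(0)*conj(0) + 2*(0)*conj(0) + 2*(0)*conj(0)]
      = (1/8)[(8) + (-8) + (0) + (0) + (0)] = 0/8 = 0
Hence the multiplicities are chi_1: 1, chi_2: 1, chi_3: 1, chi_4: 1. Dimension check: dim(chi_5)*dim(chi_5) = 2*2 = 4 and sum (mult * dim) = 1*1 + 1*1 + 1*1 + 1*1 = 4.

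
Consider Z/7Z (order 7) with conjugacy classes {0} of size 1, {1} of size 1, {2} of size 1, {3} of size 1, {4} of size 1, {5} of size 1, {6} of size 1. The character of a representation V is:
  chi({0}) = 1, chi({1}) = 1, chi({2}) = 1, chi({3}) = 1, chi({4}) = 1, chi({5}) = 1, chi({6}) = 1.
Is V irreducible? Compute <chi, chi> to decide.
Irreducible: <chi, chi> = 1.

Working: <chi, chi> = (1/|G|) sum_C |C| * |chi(C)|^2 = (1/7)[1*|1|^2 + 1*|1|^2 + 1*|1|^2 + 1*|1|^2 + 1*|1|^2 + 1*|1|^2 + 1*|1|^2]
  = (1/7)[(1) + (1) + (1) + (1) + (1) + (1) + (1)] = 7/7 = 1.
(Exp terms are combined using exp(i*s)*conj(exp(i*t)) = exp(i*(s-t)), and sums of them are collapsed using the identity that for every m > 1 the m distinct m-th roots of unity sum to 0, e.g. 1 + exp(2*I*pi/3) + exp(-2*I*pi/3) = 0.)
A character is irreducible iff <chi, chi> = 1, so this representation is irreducible.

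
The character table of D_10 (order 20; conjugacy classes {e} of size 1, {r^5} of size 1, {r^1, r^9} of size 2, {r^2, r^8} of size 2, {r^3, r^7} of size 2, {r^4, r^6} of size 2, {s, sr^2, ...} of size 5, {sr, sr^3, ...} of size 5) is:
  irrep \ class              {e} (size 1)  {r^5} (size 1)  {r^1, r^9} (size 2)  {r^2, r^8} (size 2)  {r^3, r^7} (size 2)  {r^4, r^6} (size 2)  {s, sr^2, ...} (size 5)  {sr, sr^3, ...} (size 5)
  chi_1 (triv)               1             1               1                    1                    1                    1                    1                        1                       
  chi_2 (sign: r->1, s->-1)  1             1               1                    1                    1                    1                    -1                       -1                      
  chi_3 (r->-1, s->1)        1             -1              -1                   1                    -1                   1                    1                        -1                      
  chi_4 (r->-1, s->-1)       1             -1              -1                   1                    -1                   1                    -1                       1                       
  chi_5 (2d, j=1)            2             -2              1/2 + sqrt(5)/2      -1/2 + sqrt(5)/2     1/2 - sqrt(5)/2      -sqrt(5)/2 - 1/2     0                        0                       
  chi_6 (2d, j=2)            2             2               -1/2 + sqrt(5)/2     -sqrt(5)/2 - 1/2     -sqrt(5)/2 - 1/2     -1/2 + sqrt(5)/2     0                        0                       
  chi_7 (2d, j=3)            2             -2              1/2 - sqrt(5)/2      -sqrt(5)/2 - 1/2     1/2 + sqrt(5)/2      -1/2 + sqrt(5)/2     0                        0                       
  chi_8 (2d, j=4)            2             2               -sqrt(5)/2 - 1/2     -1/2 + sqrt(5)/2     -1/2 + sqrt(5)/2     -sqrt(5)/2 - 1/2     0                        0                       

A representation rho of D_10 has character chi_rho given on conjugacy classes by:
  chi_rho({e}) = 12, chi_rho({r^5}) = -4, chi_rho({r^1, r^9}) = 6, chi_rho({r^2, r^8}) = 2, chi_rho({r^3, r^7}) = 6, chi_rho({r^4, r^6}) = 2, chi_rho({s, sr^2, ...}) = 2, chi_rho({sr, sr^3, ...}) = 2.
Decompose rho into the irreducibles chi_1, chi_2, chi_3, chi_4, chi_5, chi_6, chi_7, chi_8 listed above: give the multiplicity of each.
Multiplicities: chi_1: 3, chi_2: 1, chi_3: 0, chi_4: 0, chi_5: 2, chi_6: 0, chi_7: 2, chi_8: 0.

Details: Use <chi_rho, chi> = (1/|G|) sum_C |C| * chi_rho(C) * conj(chi(C)) with |G| = 20 for each irreducible chi in the table:
  <chi_rho, chi_1> = (1/20)[1*(12)*conj(1) + 1*(-4)*conj(1) + 2*(6)*conj(1) + 2*(2)*conj(1) + 2*(6)*conj(1) + 2*(2)*conj(1) + 5*(2)*conj(1) + 5*(2)*conj(1)]
      = (1/20)[(12) + (-4) + (12) + (4) + (12) + (4) + (10) + (10)] = 60/20 = 3
  <chi_rho, chi_2> = (1/20)[1*(12)*conj(1) + 1*(-4)*conj(1) + 2*(6)*conj(1) + 2*(2)*conj(1) + 2*(6)*conj(1) + 2*(2)*conj(1) + 5*(2)*conj(-1) + 5*(2)*conj(-1)]
      = (1/20)[(12) + (-4) + (12) + (4) + (12) + (4) + (-10) + (-10)] = 20/20 = 1
  <chi_rho, chi_3> = (1/20)[1*(12)*conj(1) + 1*(-4)*conj(-1) + 2*(6)*conj(-1) + 2*(2)*conj(1) + 2*(6)*conj(-1) + 2*(2)*conj(1) + 5*(2)*conj(1) + 5*(2)*conj(-1)]
      = (1/20)[(12) + (4) + (-12) + (4) + (-12) + (4) + (10) + (-10)] = 0/20 = 0
  <chi_rho, chi_4> = (1/20)[1*(12)*conj(1) + 1*(-4)*conj(-1) + 2*(6)*conj(-1) + 2*(2)*conj(1) + 2*(6)*conj(-1) + 2*(2)*conj(1) + 5*(2)*conj(-1) + 5*(2)*conj(1)]
      = (1/20)[(12) + (4) + (-12) + (4) + (-12) + (4) + (-10) + (10)] = 0/20 = 0
  <chi_rho, chi_5> = (1/20)[1*(12)*conj(2) + 1*(-4)*conj(-2) + 2*(6)*conj(1/2 + sqrt(5)/2) + 2*(2)*conj(-1/2 + sqrt(5)/2) + 2*(6)*conj(1/2 - sqrt(5)/2) + 2*(2)*conj(-sqrt(5)/2 - 1/2) + 5*(2)*conj(0) + 5*(2)*conj(0)]
      = (1/20)[(24) + (8) + (6 + 6*sqrt(5)) + (-2 + 2*sqrt(5)) + (6 - 6*sqrt(5)) + (-2*sqrt(5) - 2) + (0) + (0)] = 40/20 = 2
  <chi_rho, chi_6> = (1/20)[1*(12)*conj(2) + 1*(-4)*conj(2) + 2*(6)*conj(-1/2 + sqrt(5)/2) + 2*(2)*conj(-sqrt(5)/2 - 1/2) + 2*(6)*conj(-sqrt(5)/2 - 1/2) + 2*(2)*conj(-1/2 + sqrt(5)/2) + 5*(2)*conj(0) + 5*(2)*conj(0)]
      = (1/20)[(24) + (-8) + (-6 + 6*sqrt(5)) + (-2*sqrt(5) - 2) + (-6*sqrt(5) - 6) + (-2 + 2*sqrt(5)) + (0) + (0)] = 0/20 = 0
  <chi_rho, chi_7> = (1/20)[1*(12)*conj(2) + 1*(-4)*conj(-2) + 2*(6)*conj(1/2 - sqrt(5)/2) + 2*(2)*conj(-sqrt(5)/2 - 1/2) + 2*(6)*conj(1/2 + sqrt(5)/2) + 2*(2)*conj(-1/2 + sqrt(5)/2) + 5*(2)*conj(0) + 5*(2)*conj(0)]
      = (1/20)[(24) + (8) + (6 - 6*sqrt(5)) + (-2*sqrt(5) - 2) + (6 + 6*sqrt(5)) + (-2 + 2*sqrt(5)) + (0) + (0)] = 40/20 = 2
  <chi_rho, chi_8> = (1/20)[1*(12)*conj(2) + 1*(-4)*conj(2) + 2*(6)*conj(-sqrt(5)/2 - 1/2) + 2*(2)*conj(-1/2 + sqrt(5)/2) + 2*(6)*conj(-1/2 + sqrt(5)/2) + 2*(2)*conj(-sqrt(5)/2 - 1/2) + 5*(2)*conj(0) + 5*(2)*conj(0)]
      = (1/20)[(24) + (-8) + (-6*sqrt(5) - 6) + (-2 + 2*sqrt(5)) + (-6 + 6*sqrt(5)) + (-2*sqrt(5) - 2) + (0) + (0)] = 0/20 = 0
Dimension check: dim(rho) = sum (mult * dim) = 3*1 + 1*1 + 0*1 + 0*1 + 2*2 + 0*2 + 2*2 + 0*2 = 12 = chi_rho(e) = 12.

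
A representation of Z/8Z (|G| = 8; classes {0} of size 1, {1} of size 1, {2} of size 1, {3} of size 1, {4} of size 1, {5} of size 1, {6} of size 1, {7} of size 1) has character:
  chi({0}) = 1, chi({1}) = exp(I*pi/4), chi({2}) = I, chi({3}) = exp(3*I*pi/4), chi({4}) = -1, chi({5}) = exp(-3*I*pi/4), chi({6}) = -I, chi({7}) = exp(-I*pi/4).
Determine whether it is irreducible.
Irreducible: <chi, chi> = 1.

Solution. <chi, chi> = (1/|G|) sum_C |C| * |chi(C)|^2 = (1/8)[1*|1|^2 + 1*|exp(I*pi/4)|^2 + 1*|I|^2 + 1*|exp(3*I*pi/4)|^2 + 1*|-1|^2 + 1*|exp(-3*I*pi/4)|^2 + 1*|-I|^2 + 1*|exp(-I*pi/4)|^2]
  = (1/8)[(1) + (1) + (1) + (1) + (1) + (1) + (1) + (1)] = 8/8 = 1.
(Exp terms are combined using exp(i*s)*conj(exp(i*t)) = exp(i*(s-t)), and sums of them are collapsed using the identity that for every m > 1 the m distinct m-th roots of unity sum to 0, e.g. 1 + exp(2*I*pi/3) + exp(-2*I*pi/3) = 0.)
A character is irreducible iff <chi, chi> = 1, so this representation is irreducible.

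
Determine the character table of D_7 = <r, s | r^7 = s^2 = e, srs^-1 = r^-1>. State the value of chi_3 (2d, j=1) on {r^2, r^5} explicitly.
Conjugacy classes: {e} of size 1, {r^1, r^6} of size 2, {r^2, r^5} of size 2, {r^3, r^4} of size 2, {s, sr, ..., sr^6} of size 7.
Character table:
  irrep \ class              {e} (size 1)  {r^1, r^6} (size 2)  {r^2, r^5} (size 2)  {r^3, r^4} (size 2)  {s, sr, ..., sr^6} (size 7)
  chi_1 (triv)               1             1                    1                    1                    1                          
  chi_2 (sign: r->1, s->-1)  1             1                    1                    1                    -1                         
  chi_3 (2d, j=1)            2             2*cos(2*pi/7)        -2*cos(3*pi/7)       -2*cos(pi/7)         0                          
  chi_4 (2d, j=2)            2             -2*cos(3*pi/7)       -2*cos(pi/7)         2*cos(2*pi/7)        0                          
  chi_5 (2d, j=3)            2             -2*cos(pi/7)         2*cos(2*pi/7)        -2*cos(3*pi/7)       0                          

Spot check: chi_3 (2d, j=1) on {r^2, r^5} = -2*cos(3*pi/7).

Explanation: D_7 has order 2*7 = 14 with 5 conjugacy classes, hence 5 irreducibles. Sum of squared dims 1 + 1 + 4 + 4 + 4 = 14 = |G|. Linear characters come from the abelianisation; the 2-dimensional irreps have character r^k -> 2*cos(2*pi*j*k/7), reflections -> 0.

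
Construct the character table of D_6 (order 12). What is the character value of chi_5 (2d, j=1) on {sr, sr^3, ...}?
Conjugacy classes: {e} of size 1, {r^3} of size 1, {r^1, r^5} of size 2, {r^2, r^4} of size 2, {s, sr^2, ...} of size 3, {sr, sr^3, ...} of size 3.
Character table:
  irrep \ class              {e} (size 1)  {r^3} (size 1)  {r^1, r^5} (size 2)  {r^2, r^4} (size 2)  {s, sr^2, ...} (size 3)  {sr, sr^3, ...} (size 3)
  chi_1 (triv)               1             1               1                    1                    1                        1                       
  chi_2 (sign: r->1, s->-1)  1             1               1                    1                    -1                       -1                      
  chi_3 (r->-1, s->1)        1             -1              -1                   1                    1                        -1                      
  chi_4 (r->-1, s->-1)       1             -1              -1                   1                    -1                       1                       
  chi_5 (2d, j=1)            2             -2              1                    -1                   0                        0                       
  chi_6 (2d, j=2)            2             2               -1                   -1                   0                        0                       

Spot check: chi_5 (2d, j=1) on {sr, sr^3, ...} = 0.

Explanation: D_6 has order 2*6 = 12 with 6 conjugacy classes, hence 6 irreducibles. Sum of squared dims 1 + 1 + 1 + 1 + 4 + 4 = 12 = |G|. Linear characters come from the abelianisation; the 2-dimensional irreps have character r^k -> 2*cos(2*pi*j*k/6), reflections -> 0.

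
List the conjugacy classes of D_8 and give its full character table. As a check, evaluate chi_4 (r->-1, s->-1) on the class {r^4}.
Conjugacy classes: {e} of size 1, {r^4} of size 1, {r^1, r^7} of size 2, {r^2, r^6} of size 2, {r^3, r^5} of size 2, {s, sr^2, ...} of size 4, {sr, sr^3, ...} of size 4.
Character table:
  irrep \ class              {e} (size 1)  {r^4} (size 1)  {r^1, r^7} (size 2)  {r^2, r^6} (size 2)  {r^3, r^5} (size 2)  {s, sr^2, ...} (size 4)  {sr, sr^3, ...} (size 4)
  chi_1 (triv)               1             1               1                    1                    1                    1                        1                       
  chi_2 (sign: r->1, s->-1)  1             1               1                    1                    1                    -1                       -1                      
  chi_3 (r->-1, s->1)        1             1               -1                   1                    -1                   1                        -1                      
  chi_4 (r->-1, s->-1)       1             1               -1                   1                    -1                   -1                       1                       
  chi_5 (2d, j=1)            2             -2              sqrt(2)              0                    -sqrt(2)             0                        0                       
  chi_6 (2d, j=2)            2             2               0                    -2                   0                    0                        0                       
  chi_7 (2d, j=3)            2             -2              -sqrt(2)             0                    sqrt(2)              0                        0                       

Spot check: chi_4 (r->-1, s->-1) on {r^4} = 1.

Why: D_8 has order 2*8 = 16 with 7 conjugacy classes, hence 7 irreducibles. Sum of squared dims 1 + 1 + 1 + 1 + 4 + 4 + 4 = 16 = |G|. Linear characters come from the abelianisation; the 2-dimensional irreps have character r^k -> 2*cos(2*pi*j*k/8), reflections -> 0.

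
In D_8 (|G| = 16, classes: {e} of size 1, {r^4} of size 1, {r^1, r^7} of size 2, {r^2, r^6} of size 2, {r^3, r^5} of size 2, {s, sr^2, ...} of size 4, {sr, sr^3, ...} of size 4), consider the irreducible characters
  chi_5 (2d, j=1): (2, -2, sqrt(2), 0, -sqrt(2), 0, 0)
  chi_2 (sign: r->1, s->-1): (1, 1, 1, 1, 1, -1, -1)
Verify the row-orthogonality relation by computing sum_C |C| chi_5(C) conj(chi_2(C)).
Sum = 0; so <chi_5, chi_2> = 0 (distinct irreducibles are orthogonal).

Explanation: Compute term by term over conjugacy classes (|C| * chi_5(C) * conj(chi_2(C))):
  1*(2)*conj(1) + 1*(-2)*conj(1) + 2*(sqrt(2))*conj(1) + 2*(0)*conj(1) + 2*(-sqrt(2))*conj(1) + 4*(0)*conj(-1) + 4*(0)*conj(-1)
  = (2) + (-2) + (2*sqrt(2)) + (0) + (-2*sqrt(2)) + (0) + (0)
  = 0.
Dividing by |G| = 16 gives 0/16 = 0, matching the row-orthogonality relation <chi_5, chi_2> = [chi_5 = chi_2].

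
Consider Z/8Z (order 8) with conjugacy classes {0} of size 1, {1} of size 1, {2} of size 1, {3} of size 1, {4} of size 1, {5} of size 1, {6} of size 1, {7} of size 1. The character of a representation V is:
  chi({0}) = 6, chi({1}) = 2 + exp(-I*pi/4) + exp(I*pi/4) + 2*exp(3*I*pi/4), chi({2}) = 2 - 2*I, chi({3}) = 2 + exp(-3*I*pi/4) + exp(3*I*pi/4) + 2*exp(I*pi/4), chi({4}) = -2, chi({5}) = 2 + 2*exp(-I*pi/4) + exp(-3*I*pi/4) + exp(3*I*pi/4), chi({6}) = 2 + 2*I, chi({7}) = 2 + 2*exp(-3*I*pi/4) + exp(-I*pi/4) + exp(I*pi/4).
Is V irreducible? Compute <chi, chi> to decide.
Not irreducible (reducible): <chi, chi> = 10 > 1.

Reasoning: <chi, chi> = (1/|G|) sum_C |C| * |chi(C)|^2 = (1/8)[1*|6|^2 + 1*|2 + exp(-I*pi/4) + exp(I*pi/4) + 2*exp(3*I*pi/4)|^2 + 1*|2 - 2*I|^2 + 1*|2 + exp(-3*I*pi/4) + exp(3*I*pi/4) + 2*exp(I*pi/4)|^2 + 1*|-2|^2 + 1*|2 + 2*exp(-I*pi/4) + exp(-3*I*pi/4) + exp(3*I*pi/4)|^2 + 1*|2 + 2*I|^2 + 1*|2 + 2*exp(-3*I*pi/4) + exp(-I*pi/4) + exp(I*pi/4)|^2]
  = (1/8)[(36) + (6) + (8) + (6) + (4) + (6) + (8) + (6)] = 80/8 = 10.
(Exp terms are combined using exp(i*s)*conj(exp(i*t)) = exp(i*(s-t)), and sums of them are collapsed using the identity that for every m > 1 the m distinct m-th roots of unity sum to 0, e.g. 1 + exp(2*I*pi/3) + exp(-2*I*pi/3) = 0.)
A character is irreducible iff <chi, chi> = 1, so this representation is reducible.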